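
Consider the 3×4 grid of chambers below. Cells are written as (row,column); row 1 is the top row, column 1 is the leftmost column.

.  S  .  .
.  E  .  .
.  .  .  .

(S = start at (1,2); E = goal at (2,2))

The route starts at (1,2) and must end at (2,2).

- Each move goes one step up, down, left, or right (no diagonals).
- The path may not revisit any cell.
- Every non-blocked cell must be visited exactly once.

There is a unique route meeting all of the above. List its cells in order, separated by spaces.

(1,2) (1,1) (2,1) (3,1) (3,2) (3,3) (3,4) (2,4) (1,4) (1,3) (2,3) (2,2)

Need to visit all 12 open cells exactly once, starting at (1,2) and ending at (2,2).
Cell (1,1) has only two open neighbours ((2,1) and (1,2)), so the path must pass straight through it: one of those is the cell it's entered from and the other is where it exits.
Route from (1,2): left to (1,1), 2× down (reaching (3,1)), 3× right (reaching (3,4)), 2× up (reaching (1,4)), left to (1,3), down to (2,3), left to (2,2) — 11 moves in all.
Check: all 12 open cells covered.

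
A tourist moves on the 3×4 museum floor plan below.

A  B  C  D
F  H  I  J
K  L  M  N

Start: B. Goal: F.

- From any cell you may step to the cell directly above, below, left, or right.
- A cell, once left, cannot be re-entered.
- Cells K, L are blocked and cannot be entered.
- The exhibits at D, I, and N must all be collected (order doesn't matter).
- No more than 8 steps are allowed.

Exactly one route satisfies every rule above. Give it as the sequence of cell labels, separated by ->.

The 8-move cap with required stops at D, I, N leaves no slack for detours.
Route from B: right 2 to D, down 2 to N, left 1 to M, up 1 to I, left 2 to F — 8 moves in all.
Check: all required cells visited; 8 ≤ 8 moves.

B -> C -> D -> J -> N -> M -> I -> H -> F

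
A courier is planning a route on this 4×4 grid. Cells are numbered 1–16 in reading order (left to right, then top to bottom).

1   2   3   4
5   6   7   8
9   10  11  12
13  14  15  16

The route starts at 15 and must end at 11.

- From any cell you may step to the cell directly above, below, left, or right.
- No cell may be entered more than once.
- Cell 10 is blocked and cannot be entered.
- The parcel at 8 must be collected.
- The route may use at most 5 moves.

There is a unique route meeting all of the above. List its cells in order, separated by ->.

15 -> 16 -> 12 -> 8 -> 7 -> 11

Any route must reach 8 and still end at 11 within 5 moves, so the order of the required stops is forced.
Route from 15: right to 16, 2× up (reaching 8), left to 7, down to 11 — 5 moves in all.
Check: all required cells visited; 5 ≤ 5 moves.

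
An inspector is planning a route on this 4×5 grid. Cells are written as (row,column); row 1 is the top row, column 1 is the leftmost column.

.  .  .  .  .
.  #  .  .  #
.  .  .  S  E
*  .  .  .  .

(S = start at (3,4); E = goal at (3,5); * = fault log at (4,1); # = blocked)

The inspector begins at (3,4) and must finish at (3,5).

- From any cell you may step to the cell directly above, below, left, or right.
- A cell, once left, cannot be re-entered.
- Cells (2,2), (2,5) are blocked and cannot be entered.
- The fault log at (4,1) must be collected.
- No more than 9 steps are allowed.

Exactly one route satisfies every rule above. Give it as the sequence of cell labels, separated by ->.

The 9-move cap with required stops at (4,1) leaves no slack for detours.
Route from (3,4): left 3 to (3,1), down 1 to (4,1), right 4 to (4,5), up 1 to (3,5) — 9 moves in all.
Check: all required cells visited; 9 ≤ 9 moves.

(3,4) -> (3,3) -> (3,2) -> (3,1) -> (4,1) -> (4,2) -> (4,3) -> (4,4) -> (4,5) -> (3,5)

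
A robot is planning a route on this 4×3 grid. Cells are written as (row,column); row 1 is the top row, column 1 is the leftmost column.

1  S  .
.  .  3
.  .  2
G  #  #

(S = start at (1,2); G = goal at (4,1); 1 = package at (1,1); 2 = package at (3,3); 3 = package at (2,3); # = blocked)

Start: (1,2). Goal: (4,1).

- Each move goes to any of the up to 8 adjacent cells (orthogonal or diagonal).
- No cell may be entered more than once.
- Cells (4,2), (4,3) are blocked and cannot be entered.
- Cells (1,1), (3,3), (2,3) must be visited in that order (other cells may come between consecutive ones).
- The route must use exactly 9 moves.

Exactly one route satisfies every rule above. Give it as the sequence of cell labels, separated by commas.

The waypoints must appear in the order (1,1), (3,3), (2,3), with no cell reused.
Route from (1,2): left to (1,1), down to (2,1), down-right to (3,2), right to (3,3), 2× up (reaching (1,3)), 2× down-left (reaching (3,1)), down to (4,1) — 9 moves in all.
Check: order respected (1 at step 1, 2 at step 4, 3 at step 5); 9 moves as required.

(1,2), (1,1), (2,1), (3,2), (3,3), (2,3), (1,3), (2,2), (3,1), (4,1)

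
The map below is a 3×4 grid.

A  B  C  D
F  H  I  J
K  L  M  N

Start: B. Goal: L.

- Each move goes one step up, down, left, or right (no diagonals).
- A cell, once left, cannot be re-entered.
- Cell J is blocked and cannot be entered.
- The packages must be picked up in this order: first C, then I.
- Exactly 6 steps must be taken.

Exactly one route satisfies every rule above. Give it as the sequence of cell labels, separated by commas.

The waypoints must appear in the order C, I, with no cell reused.
Route from B: right to C, down to I, 2× left (reaching F), down to K, right to L — 6 moves in all.
Check: order respected (C at step 1, I at step 2); 6 moves as required.

B, C, I, H, F, K, L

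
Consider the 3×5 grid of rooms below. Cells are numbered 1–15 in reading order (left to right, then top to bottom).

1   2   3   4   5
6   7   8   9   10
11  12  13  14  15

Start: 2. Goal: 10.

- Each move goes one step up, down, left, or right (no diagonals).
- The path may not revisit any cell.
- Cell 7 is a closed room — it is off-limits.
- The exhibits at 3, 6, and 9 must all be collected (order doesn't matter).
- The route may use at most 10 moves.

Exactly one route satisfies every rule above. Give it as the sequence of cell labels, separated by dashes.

2 - 1 - 6 - 11 - 12 - 13 - 8 - 3 - 4 - 9 - 10

Any route must reach 3, 6, and 9 and still end at 10 within 10 moves, so the order of the required stops is forced.
Route from 2: left 1 to 1, down 2 to 11, right 2 to 13, up 2 to 3, right 1 to 4, down 1 to 9, right 1 to 10 — 10 moves in all.
Check: all required cells visited; 10 ≤ 10 moves.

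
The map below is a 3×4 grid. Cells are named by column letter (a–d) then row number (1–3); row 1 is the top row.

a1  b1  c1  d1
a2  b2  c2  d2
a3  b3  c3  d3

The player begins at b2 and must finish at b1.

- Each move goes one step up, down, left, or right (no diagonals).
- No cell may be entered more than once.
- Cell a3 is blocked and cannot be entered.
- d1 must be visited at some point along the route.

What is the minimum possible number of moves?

5

Any route passes through d1 somewhere between b2 and b1. Summing Manhattan distances along the two legs (b2 → d1 → b1) gives a lower bound of 3 + 2 = 5 moves.
A route of 5 moves achieves this: b2 → c2 → d2 → d1 → c1 → b1.
Since 5 matches the lower bound, it is optimal.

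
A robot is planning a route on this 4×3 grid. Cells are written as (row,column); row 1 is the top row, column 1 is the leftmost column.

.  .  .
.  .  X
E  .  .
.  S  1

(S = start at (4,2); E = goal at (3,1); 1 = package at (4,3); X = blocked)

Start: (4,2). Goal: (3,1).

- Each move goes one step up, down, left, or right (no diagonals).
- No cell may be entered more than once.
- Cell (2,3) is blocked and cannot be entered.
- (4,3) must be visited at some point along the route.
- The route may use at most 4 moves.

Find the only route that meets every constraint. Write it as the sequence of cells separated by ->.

(4,2) -> (4,3) -> (3,3) -> (3,2) -> (3,1)

The 4-move cap with required stops at (4,3) leaves no slack for detours.
Route from (4,2): right to (4,3), up to (3,3), 2× left (reaching (3,1)) — 4 moves in all.
Check: all required cells visited; 4 ≤ 4 moves.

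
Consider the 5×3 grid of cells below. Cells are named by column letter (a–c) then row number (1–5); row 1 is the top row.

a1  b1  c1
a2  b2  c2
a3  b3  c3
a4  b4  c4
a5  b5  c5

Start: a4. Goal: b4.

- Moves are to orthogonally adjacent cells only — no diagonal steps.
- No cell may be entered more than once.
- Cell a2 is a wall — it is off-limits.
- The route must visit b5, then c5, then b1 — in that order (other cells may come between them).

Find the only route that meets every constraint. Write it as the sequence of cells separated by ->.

a4 -> a5 -> b5 -> c5 -> c4 -> c3 -> c2 -> c1 -> b1 -> b2 -> b3 -> b4

The waypoints must appear in the order b5, c5, b1, with no cell reused.
Route from a4: down to a5, 2× right (reaching c5), 4× up (reaching c1), left to b1, 3× down (reaching b4) — 11 moves in all.
Check: order respected (b5 at step 2, c5 at step 3, b1 at step 8).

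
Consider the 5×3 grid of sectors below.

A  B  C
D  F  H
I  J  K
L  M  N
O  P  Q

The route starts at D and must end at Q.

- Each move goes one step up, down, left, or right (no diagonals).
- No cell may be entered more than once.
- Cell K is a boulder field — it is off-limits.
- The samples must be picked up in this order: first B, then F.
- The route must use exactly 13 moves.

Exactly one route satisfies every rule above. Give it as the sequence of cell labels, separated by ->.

The waypoints must appear in the order B, F, with no cell reused.
Route from D: up 1 to A, right 2 to C, down 1 to H, left 1 to F, down 1 to J, left 1 to I, down 2 to O, right 1 to P, up 1 to M, right 1 to N, down 1 to Q — 13 moves in all.
Check: order respected (B at step 2, F at step 5); 13 moves as required.

D -> A -> B -> C -> H -> F -> J -> I -> L -> O -> P -> M -> N -> Q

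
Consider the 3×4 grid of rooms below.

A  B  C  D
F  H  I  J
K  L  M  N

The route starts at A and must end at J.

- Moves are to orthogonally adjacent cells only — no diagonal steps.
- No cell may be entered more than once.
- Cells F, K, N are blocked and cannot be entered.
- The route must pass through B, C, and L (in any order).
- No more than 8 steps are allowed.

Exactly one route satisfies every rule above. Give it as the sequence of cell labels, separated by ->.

A -> B -> H -> L -> M -> I -> C -> D -> J

The budget equals the shortest possible length, so every move has to be on a shortest route through the required cells.
Route from A: right to B, 2× down (reaching L), right to M, 2× up (reaching C), right to D, down to J — 8 moves in all.
Check: all required cells visited; 8 ≤ 8 moves.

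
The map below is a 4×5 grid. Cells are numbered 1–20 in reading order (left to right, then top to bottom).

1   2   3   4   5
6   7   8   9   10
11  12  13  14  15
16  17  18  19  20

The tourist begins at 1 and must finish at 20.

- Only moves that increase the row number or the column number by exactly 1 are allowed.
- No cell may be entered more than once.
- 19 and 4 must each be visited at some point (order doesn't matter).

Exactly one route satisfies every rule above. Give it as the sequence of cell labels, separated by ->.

Moves only go right or down, so the column and row indices never decrease.
Route from 1: right 3 to 4, down 3 to 19, right 1 to 20 — 7 moves in all.
Check: all required cells visited.

1 -> 2 -> 3 -> 4 -> 9 -> 14 -> 19 -> 20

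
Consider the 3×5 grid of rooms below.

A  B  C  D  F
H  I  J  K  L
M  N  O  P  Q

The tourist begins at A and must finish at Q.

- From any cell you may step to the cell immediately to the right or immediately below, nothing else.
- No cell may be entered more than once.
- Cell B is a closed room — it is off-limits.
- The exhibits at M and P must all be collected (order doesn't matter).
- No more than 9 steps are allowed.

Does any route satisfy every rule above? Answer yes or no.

One route that works: A → H → M → N → O → P → Q.

yes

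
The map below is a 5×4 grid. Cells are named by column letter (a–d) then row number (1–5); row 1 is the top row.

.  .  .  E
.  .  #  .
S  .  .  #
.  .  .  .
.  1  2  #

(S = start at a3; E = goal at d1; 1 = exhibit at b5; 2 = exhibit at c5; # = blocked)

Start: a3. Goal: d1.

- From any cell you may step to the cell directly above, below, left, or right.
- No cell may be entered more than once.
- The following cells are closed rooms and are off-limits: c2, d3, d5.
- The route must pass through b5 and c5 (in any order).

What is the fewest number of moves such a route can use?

Any route passes through b5 and c5 in some order between a3 and d1. Summing Manhattan distances along each leg and taking the cheapest ordering (a3 → b5 → c5 → d1) gives a lower bound of 3 + 1 + 5 = 9 moves.
That bound ignores the blocked cells. Measuring each leg by the fewest moves that actually steer around them (a3→b5: 3; b5→c5: 1; c5→d1: 7) raises the lower bound to 11.
A route of 11 moves exists: a3 → a4 → a5 → b5 → c5 → c4 → c3 → b3 → b2 → b1 → c1 → d1.
Since 11 matches that lower bound, it is optimal.

11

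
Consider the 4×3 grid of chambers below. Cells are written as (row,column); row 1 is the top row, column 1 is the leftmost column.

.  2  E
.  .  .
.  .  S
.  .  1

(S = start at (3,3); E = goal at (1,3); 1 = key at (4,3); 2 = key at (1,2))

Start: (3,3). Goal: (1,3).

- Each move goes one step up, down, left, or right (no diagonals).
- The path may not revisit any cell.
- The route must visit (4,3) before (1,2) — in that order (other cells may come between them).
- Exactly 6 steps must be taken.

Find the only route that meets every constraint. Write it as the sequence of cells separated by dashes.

(3,3) - (4,3) - (4,2) - (3,2) - (2,2) - (1,2) - (1,3)

The waypoints must appear in the order (4,3), (1,2), with no cell reused.
Route from (3,3): down 1 to (4,3), left 1 to (4,2), up 3 to (1,2), right 1 to (1,3) — 6 moves in all.
Check: order respected (1 at step 1, 2 at step 5); 6 moves as required.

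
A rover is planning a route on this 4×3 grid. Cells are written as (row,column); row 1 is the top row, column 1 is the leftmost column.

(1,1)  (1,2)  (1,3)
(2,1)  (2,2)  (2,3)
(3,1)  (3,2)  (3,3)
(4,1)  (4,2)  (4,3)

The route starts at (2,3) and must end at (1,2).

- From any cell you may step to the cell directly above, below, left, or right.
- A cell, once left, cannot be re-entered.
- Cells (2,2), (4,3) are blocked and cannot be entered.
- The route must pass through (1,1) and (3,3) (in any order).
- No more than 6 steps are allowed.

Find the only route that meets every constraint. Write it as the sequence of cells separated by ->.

(2,3) -> (3,3) -> (3,2) -> (3,1) -> (2,1) -> (1,1) -> (1,2)

Any route must reach (1,1) and (3,3) and still end at (1,2) within 6 moves, so the order of the required stops is forced.
Route from (2,3): down 1 to (3,3), left 2 to (3,1), up 2 to (1,1), right 1 to (1,2) — 6 moves in all.
Check: all required cells visited; 6 ≤ 6 moves.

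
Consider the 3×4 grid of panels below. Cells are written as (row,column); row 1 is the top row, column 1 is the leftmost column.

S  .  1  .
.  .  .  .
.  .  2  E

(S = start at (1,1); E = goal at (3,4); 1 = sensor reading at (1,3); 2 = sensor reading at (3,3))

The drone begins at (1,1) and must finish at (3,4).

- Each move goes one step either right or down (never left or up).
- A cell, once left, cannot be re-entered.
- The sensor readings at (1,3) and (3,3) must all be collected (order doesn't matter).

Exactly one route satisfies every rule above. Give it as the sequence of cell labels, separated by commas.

Moves only go right or down, so the column and row indices never decrease.
Route from (1,1): 2× right (reaching (1,3)), 2× down (reaching (3,3)), right to (3,4) — 5 moves in all.
Check: all required cells visited.

(1,1), (1,2), (1,3), (2,3), (3,3), (3,4)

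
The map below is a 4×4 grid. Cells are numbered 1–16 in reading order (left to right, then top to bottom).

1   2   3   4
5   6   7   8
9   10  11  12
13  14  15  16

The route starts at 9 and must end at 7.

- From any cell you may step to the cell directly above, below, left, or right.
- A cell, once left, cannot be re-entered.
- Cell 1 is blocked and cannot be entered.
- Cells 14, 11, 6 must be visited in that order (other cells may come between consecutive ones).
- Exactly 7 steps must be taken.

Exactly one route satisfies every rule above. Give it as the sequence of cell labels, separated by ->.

The waypoints must appear in the order 14, 11, 6, with no cell reused.
Route from 9: down 1 to 13, right 2 to 15, up 1 to 11, left 1 to 10, up 1 to 6, right 1 to 7 — 7 moves in all.
Check: order respected (14 at step 2, 11 at step 4, 6 at step 6); 7 moves as required.

9 -> 13 -> 14 -> 15 -> 11 -> 10 -> 6 -> 7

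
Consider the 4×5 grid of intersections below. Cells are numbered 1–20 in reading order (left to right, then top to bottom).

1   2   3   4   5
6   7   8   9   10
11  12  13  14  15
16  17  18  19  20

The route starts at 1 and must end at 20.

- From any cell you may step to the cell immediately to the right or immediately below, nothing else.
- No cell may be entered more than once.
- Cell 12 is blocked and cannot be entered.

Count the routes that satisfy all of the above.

A right/down-only route from 1 to 20 makes exactly 3 down-moves and 4 right-moves in some order.
With no other constraints that would be C(7,3) = 35 routes.
Subtract routes through each blocked cell (inclusion–exclusion for overlaps): − through 12: 12 → 23.
That gives 23 routes.

23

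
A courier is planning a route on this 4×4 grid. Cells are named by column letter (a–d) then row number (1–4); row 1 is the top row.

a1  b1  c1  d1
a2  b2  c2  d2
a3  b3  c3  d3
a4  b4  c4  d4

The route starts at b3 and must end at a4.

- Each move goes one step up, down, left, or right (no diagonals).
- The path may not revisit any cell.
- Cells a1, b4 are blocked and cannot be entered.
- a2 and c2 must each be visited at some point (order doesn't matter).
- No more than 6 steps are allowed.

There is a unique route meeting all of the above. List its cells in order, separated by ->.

Any route must reach a2 and c2 and still end at a4 within 6 moves, so the order of the required stops is forced.
Route from b3: right to c3, up to c2, 2× left (reaching a2), 2× down (reaching a4) — 6 moves in all.
Check: all required cells visited; 6 ≤ 6 moves.

b3 -> c3 -> c2 -> b2 -> a2 -> a3 -> a4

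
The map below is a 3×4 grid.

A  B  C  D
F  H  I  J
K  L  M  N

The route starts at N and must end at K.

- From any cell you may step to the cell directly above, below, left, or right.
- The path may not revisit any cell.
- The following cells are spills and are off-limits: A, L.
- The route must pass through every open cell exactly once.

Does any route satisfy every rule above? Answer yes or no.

One route that works: N → M → I → J → D → C → B → H → F → K.

yes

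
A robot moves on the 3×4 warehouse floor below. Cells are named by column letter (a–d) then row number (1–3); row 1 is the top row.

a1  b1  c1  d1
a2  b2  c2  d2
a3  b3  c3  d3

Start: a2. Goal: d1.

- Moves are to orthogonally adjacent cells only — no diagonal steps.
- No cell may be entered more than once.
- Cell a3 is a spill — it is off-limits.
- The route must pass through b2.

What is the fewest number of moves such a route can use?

4

Any route passes through b2 somewhere between a2 and d1. Summing Manhattan distances along the two legs (a2 → b2 → d1) gives a lower bound of 1 + 3 = 4 moves.
A route of 4 moves achieves this: a2 → b2 → b1 → c1 → d1.
Since 4 matches the lower bound, it is optimal.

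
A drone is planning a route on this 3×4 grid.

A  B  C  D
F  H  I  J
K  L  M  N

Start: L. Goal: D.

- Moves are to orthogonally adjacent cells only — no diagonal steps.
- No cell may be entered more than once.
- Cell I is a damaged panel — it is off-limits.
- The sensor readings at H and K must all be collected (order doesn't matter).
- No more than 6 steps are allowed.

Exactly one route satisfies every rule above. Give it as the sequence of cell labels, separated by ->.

L -> K -> F -> H -> B -> C -> D

The 6-move cap with required stops at H, K leaves no slack for detours.
Route from L: left to K, up to F, right to H, up to B, 2× right (reaching D) — 6 moves in all.
Check: all required cells visited; 6 ≤ 6 moves.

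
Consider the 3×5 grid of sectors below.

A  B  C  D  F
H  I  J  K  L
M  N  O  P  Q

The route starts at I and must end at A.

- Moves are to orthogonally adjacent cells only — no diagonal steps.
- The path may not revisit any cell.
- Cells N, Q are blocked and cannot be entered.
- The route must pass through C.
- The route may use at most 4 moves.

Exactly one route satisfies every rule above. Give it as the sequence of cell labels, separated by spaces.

Any route must reach C and still end at A within 4 moves, so the order of the required stops is forced.
Route from I: right 1 to J, up 1 to C, left 2 to A — 4 moves in all.
Check: all required cells visited; 4 ≤ 4 moves.

I J C B A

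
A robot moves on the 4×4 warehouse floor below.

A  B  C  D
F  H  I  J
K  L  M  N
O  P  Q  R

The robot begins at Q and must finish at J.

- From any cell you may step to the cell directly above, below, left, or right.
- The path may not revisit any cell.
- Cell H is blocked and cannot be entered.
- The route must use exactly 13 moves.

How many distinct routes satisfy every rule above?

2

Need simple routes of exactly 13 moves from Q to J (Manhattan distance 3, so 5 moves are spent on a detour and 5 undoing it).
Enumerating: Q R N M L P O K F A B C I J | Q R N M L P O K F A B C D J.
That gives 2 routes.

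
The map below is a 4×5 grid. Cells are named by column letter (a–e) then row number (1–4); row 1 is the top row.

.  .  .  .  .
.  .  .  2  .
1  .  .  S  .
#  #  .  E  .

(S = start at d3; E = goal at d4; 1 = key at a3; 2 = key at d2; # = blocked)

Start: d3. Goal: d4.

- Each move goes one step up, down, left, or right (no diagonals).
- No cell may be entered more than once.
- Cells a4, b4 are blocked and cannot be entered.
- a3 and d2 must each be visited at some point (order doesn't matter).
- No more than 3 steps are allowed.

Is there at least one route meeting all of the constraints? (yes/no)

Even ignoring the no-revisit rule, getting from d3 to d4, taking the cheapest ordering d3 → a3 → d2 → d4 needs at least 3 + 4 + 2 = 9 moves (Manhattan distance per leg), which exceeds the 3-move limit.

no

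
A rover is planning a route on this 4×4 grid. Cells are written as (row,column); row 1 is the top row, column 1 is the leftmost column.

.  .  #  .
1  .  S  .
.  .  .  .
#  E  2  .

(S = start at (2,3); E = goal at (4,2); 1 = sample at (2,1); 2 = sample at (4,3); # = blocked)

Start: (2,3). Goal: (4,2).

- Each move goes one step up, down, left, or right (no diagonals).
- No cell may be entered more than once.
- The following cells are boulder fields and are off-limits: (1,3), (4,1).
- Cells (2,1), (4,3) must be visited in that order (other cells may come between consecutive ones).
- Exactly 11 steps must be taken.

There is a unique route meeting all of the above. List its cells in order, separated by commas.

(2,3), (2,2), (1,2), (1,1), (2,1), (3,1), (3,2), (3,3), (3,4), (4,4), (4,3), (4,2)

The waypoints must appear in the order (2,1), (4,3), with no cell reused.
Route from (2,3): left to (2,2), up to (1,2), left to (1,1), 2× down (reaching (3,1)), 3× right (reaching (3,4)), down to (4,4), 2× left (reaching (4,2)) — 11 moves in all.
Check: order respected (1 at step 4, 2 at step 10); 11 moves as required.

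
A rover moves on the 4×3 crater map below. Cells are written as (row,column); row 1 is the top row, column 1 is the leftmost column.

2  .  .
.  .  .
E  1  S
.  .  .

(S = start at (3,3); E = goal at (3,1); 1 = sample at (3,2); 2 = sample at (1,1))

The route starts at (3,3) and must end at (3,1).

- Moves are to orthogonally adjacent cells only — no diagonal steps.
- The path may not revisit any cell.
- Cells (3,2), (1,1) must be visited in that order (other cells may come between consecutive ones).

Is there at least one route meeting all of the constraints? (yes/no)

yes

One route that works: (3,3) → (3,2) → (2,2) → (1,2) → (1,1) → (2,1) → (3,1).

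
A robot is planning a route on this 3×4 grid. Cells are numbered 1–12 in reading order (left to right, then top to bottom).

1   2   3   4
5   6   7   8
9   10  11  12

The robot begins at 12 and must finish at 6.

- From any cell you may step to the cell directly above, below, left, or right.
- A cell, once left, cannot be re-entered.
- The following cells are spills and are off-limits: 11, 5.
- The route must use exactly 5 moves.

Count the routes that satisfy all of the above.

Need simple routes of exactly 5 moves from 12 to 6 (Manhattan distance 3, so 1 moves are spent on a detour and 1 undoing it).
Enumerating: 12 8 4 3 7 6 | 12 8 4 3 2 6 | 12 8 7 3 2 6.
That gives 3 routes.

3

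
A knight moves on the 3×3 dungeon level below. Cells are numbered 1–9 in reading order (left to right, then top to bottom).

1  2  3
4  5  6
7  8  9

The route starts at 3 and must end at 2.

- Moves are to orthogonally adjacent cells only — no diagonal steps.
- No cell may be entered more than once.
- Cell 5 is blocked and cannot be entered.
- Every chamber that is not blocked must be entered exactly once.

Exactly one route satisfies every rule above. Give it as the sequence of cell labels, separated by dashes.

3 - 6 - 9 - 8 - 7 - 4 - 1 - 2

Need to visit all 8 open cells exactly once, starting at 3 and ending at 2.
Cell 8 has only two open neighbours (7 and 9), so the path must pass straight through it: one of those is the cell it's entered from and the other is where it exits.
Route from 3: 2× down (reaching 9), 2× left (reaching 7), 2× up (reaching 1), right to 2 — 7 moves in all.
Check: all 8 open cells covered.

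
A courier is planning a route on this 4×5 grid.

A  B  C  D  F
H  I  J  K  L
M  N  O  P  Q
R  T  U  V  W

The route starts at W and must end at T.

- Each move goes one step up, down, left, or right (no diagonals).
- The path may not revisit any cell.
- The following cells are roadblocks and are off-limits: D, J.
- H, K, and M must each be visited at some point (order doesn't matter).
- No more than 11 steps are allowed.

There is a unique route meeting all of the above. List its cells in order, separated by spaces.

W Q L K P O N I H M R T

The budget equals the shortest possible length, so every move has to be on a shortest route through the required cells.
Route from W: 2× up (reaching L), left to K, down to P, 2× left (reaching N), up to I, left to H, 2× down (reaching R), right to T — 11 moves in all.
Check: all required cells visited; 11 ≤ 11 moves.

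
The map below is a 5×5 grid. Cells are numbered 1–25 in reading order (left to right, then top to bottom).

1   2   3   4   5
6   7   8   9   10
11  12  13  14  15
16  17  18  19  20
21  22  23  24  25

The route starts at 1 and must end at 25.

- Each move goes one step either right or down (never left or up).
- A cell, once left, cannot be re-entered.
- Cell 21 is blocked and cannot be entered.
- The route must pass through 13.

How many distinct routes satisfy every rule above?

A right/down-only route from 1 to 25 makes exactly 4 down-moves and 4 right-moves in some order.
With no other constraints that would be C(8,4) = 70 routes.
Split at 13 and multiply the segment counts (each segment already excludes blocked cells): 1→13: 6; 13→25: 6; product = 36.
That gives 36 routes.

36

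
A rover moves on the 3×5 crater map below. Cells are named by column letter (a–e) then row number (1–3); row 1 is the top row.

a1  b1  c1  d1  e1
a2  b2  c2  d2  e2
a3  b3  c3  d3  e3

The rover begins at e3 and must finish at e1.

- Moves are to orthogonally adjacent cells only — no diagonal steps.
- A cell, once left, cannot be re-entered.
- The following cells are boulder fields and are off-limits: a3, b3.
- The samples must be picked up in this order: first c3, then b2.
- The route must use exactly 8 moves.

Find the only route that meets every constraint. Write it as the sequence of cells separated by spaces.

The waypoints must appear in the order c3, b2, with no cell reused.
Route from e3: 2× left (reaching c3), up to c2, left to b2, up to b1, 3× right (reaching e1) — 8 moves in all.
Check: order respected (c3 at step 2, b2 at step 4); 8 moves as required.

e3 d3 c3 c2 b2 b1 c1 d1 e1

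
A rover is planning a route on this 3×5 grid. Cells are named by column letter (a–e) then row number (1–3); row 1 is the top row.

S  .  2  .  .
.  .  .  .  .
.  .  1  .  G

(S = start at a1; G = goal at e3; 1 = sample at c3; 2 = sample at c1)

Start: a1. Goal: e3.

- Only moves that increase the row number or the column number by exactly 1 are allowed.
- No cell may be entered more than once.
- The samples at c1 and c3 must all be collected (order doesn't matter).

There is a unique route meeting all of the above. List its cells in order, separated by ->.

Moves only go right or down, so the column and row indices never decrease.
Route from a1: 2× right (reaching c1), 2× down (reaching c3), 2× right (reaching e3) — 6 moves in all.
Check: all required cells visited.

a1 -> b1 -> c1 -> c2 -> c3 -> d3 -> e3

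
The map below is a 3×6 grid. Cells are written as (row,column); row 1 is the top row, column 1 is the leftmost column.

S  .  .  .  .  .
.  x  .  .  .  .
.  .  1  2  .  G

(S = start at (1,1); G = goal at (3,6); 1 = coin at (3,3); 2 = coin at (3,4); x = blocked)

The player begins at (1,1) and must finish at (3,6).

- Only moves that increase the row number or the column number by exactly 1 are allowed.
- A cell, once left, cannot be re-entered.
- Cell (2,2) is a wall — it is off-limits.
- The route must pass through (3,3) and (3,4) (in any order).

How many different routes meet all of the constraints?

2

A right/down-only route from (1,1) to (3,6) makes exactly 2 down-moves and 5 right-moves in some order.
With no other constraints that would be C(7,2) = 21 routes.
A monotone route can only reach the required cells in the order (3,3), (3,4), so split there and multiply the segment counts (each segment already excludes blocked cells): (1,1)→(3,3): 2; (3,3)→(3,4): 1; (3,4)→(3,6): 1; product = 2.
That gives 2 routes.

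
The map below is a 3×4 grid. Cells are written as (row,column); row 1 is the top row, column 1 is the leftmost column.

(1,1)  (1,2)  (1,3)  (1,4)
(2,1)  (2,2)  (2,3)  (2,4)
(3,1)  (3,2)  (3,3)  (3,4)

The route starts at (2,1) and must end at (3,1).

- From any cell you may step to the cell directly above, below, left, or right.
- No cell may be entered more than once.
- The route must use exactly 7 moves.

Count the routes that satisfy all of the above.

5

Need simple routes of exactly 7 moves from (2,1) to (3,1) (Manhattan distance 1, so 3 moves are spent on a detour and 3 undoing it).
Enumerating: (2,1) (1,1) (1,2) (2,2) (2,3) (3,3) (3,2) (3,1) | (2,1) (1,1) (1,2) (1,3) (2,3) (3,3) (3,2) (3,1) | (2,1) (1,1) (1,2) (1,3) (2,3) (2,2) (3,2) (3,1) | (2,1) (2,2) (1,2) (1,3) (2,3) (3,3) (3,2) (3,1) | (2,1) (2,2) (2,3) (2,4) (3,4) (3,3) (3,2) (3,1).
That gives 5 routes.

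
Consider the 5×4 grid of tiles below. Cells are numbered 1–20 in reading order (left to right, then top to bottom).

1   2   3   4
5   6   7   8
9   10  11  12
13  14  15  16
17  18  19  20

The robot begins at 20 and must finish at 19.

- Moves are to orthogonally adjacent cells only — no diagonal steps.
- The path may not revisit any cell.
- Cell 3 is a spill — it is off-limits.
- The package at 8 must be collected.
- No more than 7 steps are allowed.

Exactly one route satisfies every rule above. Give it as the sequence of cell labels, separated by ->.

The budget equals the shortest possible length, so every move has to be on a shortest route through the required cells.
Route from 20: up 3 to 8, left 1 to 7, down 3 to 19 — 7 moves in all.
Check: all required cells visited; 7 ≤ 7 moves.

20 -> 16 -> 12 -> 8 -> 7 -> 11 -> 15 -> 19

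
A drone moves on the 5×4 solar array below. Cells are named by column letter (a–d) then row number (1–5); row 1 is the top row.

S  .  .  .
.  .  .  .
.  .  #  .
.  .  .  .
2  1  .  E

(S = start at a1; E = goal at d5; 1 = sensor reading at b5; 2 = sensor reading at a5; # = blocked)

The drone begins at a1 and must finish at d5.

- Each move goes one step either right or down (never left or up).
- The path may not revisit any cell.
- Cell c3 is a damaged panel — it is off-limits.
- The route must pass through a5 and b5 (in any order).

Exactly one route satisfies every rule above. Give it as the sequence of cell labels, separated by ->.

Moves only go right or down, so the column and row indices never decrease.
Route from a1: down 4 to a5, right 3 to d5 — 7 moves in all.
Check: all required cells visited.

a1 -> a2 -> a3 -> a4 -> a5 -> b5 -> c5 -> d5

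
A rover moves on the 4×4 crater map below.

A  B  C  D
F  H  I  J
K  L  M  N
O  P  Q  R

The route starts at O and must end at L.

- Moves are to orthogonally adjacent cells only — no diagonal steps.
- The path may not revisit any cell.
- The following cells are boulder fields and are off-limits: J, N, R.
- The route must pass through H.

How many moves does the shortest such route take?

Any route passes through H somewhere between O and L. Summing Manhattan distances along the two legs (O → H → L) gives a lower bound of 3 + 1 = 4 moves.
A route of 4 moves achieves this: O → K → F → H → L.
Since 4 matches the lower bound, it is optimal.

4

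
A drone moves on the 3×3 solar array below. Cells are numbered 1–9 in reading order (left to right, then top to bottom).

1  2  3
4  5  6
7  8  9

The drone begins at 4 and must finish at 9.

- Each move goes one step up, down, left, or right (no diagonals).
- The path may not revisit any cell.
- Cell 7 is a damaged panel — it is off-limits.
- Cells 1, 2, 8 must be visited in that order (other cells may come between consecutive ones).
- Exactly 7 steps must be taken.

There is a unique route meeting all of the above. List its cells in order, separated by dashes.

4 - 1 - 2 - 3 - 6 - 5 - 8 - 9

The waypoints must appear in the order 1, 2, 8, with no cell reused.
Route from 4: up 1 to 1, right 2 to 3, down 1 to 6, left 1 to 5, down 1 to 8, right 1 to 9 — 7 moves in all.
Check: order respected (1 at step 1, 2 at step 2, 8 at step 6); 7 moves as required.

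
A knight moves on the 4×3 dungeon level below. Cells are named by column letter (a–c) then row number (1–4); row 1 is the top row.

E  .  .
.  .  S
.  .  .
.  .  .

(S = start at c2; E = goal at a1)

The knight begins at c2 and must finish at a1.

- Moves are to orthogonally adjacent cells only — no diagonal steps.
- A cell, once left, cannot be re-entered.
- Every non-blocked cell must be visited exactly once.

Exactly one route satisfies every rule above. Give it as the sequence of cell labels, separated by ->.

c2 -> c1 -> b1 -> b2 -> b3 -> c3 -> c4 -> b4 -> a4 -> a3 -> a2 -> a1

Need to visit all 12 open cells exactly once, starting at c2 and ending at a1.
Route from c2: up to c1, left to b1, 2× down (reaching b3), right to c3, down to c4, 2× left (reaching a4), 3× up (reaching a1) — 11 moves in all.
Check: all 12 open cells covered.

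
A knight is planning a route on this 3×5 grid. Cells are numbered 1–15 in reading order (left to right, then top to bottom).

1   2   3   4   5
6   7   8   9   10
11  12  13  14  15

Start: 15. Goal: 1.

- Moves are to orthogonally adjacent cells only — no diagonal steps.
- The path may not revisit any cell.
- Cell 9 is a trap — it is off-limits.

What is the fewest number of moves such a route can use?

The Manhattan distance from 15 to 1 is |3−1| + |5−1| = 6, so at least 6 moves are needed.
A route of 6 moves achieves this: 15 → 10 → 5 → 4 → 3 → 2 → 1.
Since 6 matches the lower bound, it is optimal.

6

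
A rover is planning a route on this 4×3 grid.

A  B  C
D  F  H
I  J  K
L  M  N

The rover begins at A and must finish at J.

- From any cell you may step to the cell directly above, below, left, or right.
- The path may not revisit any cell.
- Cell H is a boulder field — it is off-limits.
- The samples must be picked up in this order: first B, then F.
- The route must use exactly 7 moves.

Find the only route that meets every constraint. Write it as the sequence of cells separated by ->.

The waypoints must appear in the order B, F, with no cell reused.
Route from A: right 1 to B, down 1 to F, left 1 to D, down 2 to L, right 1 to M, up 1 to J — 7 moves in all.
Check: order respected (B at step 1, F at step 2); 7 moves as required.

A -> B -> F -> D -> I -> L -> M -> J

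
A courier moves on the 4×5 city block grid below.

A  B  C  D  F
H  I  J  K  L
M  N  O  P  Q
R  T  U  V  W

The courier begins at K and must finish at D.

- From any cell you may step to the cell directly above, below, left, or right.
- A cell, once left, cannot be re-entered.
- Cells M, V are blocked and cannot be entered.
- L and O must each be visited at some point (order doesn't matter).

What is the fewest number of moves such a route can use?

7

Any route passes through L and O in some order between K and D. Summing Manhattan distances along each leg and taking the cheapest ordering (K → L → O → D) gives a lower bound of 1 + 3 + 3 = 7 moves.
A route of 7 moves achieves this: K → J → O → P → Q → L → F → D.
Since 7 matches the lower bound, it is optimal.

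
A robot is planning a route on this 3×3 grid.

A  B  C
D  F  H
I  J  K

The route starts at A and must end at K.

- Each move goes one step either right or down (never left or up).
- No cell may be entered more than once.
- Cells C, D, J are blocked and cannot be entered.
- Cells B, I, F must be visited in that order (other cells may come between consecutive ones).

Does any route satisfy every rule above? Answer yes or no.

I lies to the left of B, so going from B to I would need a leftward move — but moves only go right/down, so B cannot be visited before I.

no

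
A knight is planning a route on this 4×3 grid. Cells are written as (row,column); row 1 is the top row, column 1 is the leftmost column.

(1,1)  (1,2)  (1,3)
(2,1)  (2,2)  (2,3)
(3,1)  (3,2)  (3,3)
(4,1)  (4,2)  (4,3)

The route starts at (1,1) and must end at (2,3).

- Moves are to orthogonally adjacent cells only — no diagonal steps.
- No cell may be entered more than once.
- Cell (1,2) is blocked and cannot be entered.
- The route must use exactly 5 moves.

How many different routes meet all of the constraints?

Need simple routes of exactly 5 moves from (1,1) to (2,3) (Manhattan distance 3, so 1 moves are spent on a detour and 1 undoing it).
Enumerating: (1,1) (2,1) (3,1) (3,2) (2,2) (2,3) | (1,1) (2,1) (3,1) (3,2) (3,3) (2,3) | (1,1) (2,1) (2,2) (3,2) (3,3) (2,3).
That gives 3 routes.

3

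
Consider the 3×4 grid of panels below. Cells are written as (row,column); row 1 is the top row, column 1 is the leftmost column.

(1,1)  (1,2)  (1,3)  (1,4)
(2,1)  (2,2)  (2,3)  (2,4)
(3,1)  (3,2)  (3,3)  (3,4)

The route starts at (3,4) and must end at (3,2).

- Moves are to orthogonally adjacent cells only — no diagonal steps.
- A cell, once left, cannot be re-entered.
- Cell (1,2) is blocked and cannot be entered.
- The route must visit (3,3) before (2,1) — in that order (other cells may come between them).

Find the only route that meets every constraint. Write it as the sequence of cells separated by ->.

(3,4) -> (3,3) -> (2,3) -> (2,2) -> (2,1) -> (3,1) -> (3,2)

The waypoints must appear in the order (3,3), (2,1), with no cell reused.
Route from (3,4): left to (3,3), up to (2,3), 2× left (reaching (2,1)), down to (3,1), right to (3,2) — 6 moves in all.
Check: order respected ((3,3) at step 1, (2,1) at step 4).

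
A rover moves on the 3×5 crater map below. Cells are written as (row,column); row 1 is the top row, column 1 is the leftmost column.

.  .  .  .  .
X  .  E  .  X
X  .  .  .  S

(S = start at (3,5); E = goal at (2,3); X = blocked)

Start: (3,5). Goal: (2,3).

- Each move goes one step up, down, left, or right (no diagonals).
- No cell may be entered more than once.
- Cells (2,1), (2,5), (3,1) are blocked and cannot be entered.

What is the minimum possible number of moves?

3

The Manhattan distance from (3,5) to (2,3) is |3−2| + |5−3| = 3, so at least 3 moves are needed.
A route of 3 moves achieves this: (3,5) → (3,4) → (2,4) → (2,3).
Since 3 matches the lower bound, it is optimal.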